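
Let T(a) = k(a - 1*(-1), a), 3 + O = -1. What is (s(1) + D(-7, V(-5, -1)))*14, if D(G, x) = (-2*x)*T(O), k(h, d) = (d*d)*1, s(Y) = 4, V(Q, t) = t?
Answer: 504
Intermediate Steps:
O = -4 (O = -3 - 1 = -4)
k(h, d) = d² (k(h, d) = d²*1 = d²)
T(a) = a²
D(G, x) = -32*x (D(G, x) = -2*x*(-4)² = -2*x*16 = -32*x)
(s(1) + D(-7, V(-5, -1)))*14 = (4 - 32*(-1))*14 = (4 + 32)*14 = 36*14 = 504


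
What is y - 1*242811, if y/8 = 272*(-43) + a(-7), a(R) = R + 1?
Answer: -336427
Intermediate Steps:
a(R) = 1 + R
y = -93616 (y = 8*(272*(-43) + (1 - 7)) = 8*(-11696 - 6) = 8*(-11702) = -93616)
y - 1*242811 = -93616 - 1*242811 = -93616 - 242811 = -336427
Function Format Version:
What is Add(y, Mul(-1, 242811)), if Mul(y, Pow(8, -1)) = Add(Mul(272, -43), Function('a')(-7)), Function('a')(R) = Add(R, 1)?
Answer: -336427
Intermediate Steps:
Function('a')(R) = Add(1, R)
y = -93616 (y = Mul(8, Add(Mul(272, -43), Add(1, -7))) = Mul(8, Add(-11696, -6)) = Mul(8, -11702) = -93616)
Add(y, Mul(-1, 242811)) = Add(-93616, Mul(-1, 242811)) = Add(-93616, -242811) = -336427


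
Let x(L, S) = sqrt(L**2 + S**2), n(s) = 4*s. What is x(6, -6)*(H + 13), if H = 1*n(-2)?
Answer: 30*sqrt(2) ≈ 42.426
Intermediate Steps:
H = -8 (H = 1*(4*(-2)) = 1*(-8) = -8)
x(6, -6)*(H + 13) = sqrt(6**2 + (-6)**2)*(-8 + 13) = sqrt(36 + 36)*5 = sqrt(72)*5 = (6*sqrt(2))*5 = 30*sqrt(2)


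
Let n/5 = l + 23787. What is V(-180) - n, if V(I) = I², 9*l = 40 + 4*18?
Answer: -779375/9 ≈ -86597.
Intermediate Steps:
l = 112/9 (l = (40 + 4*18)/9 = (40 + 72)/9 = (⅑)*112 = 112/9 ≈ 12.444)
n = 1070975/9 (n = 5*(112/9 + 23787) = 5*(214195/9) = 1070975/9 ≈ 1.1900e+5)
V(-180) - n = (-180)² - 1*1070975/9 = 32400 - 1070975/9 = -779375/9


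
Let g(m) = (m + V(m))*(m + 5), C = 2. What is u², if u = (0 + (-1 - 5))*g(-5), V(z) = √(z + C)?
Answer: 0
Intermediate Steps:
V(z) = √(2 + z) (V(z) = √(z + 2) = √(2 + z))
g(m) = (5 + m)*(m + √(2 + m)) (g(m) = (m + √(2 + m))*(m + 5) = (m + √(2 + m))*(5 + m) = (5 + m)*(m + √(2 + m)))
u = 0 (u = (0 + (-1 - 5))*((-5)² + 5*(-5) + 5*√(2 - 5) - 5*√(2 - 5)) = (0 - 6)*(25 - 25 + 5*√(-3) - 5*I*√3) = -6*(25 - 25 + 5*(I*√3) - 5*I*√3) = -6*(25 - 25 + 5*I*√3 - 5*I*√3) = -6*0 = 0)
u² = 0² = 0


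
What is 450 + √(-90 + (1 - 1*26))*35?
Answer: 450 + 35*I*√115 ≈ 450.0 + 375.33*I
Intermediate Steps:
450 + √(-90 + (1 - 1*26))*35 = 450 + √(-90 + (1 - 26))*35 = 450 + √(-90 - 25)*35 = 450 + √(-115)*35 = 450 + (I*√115)*35 = 450 + 35*I*√115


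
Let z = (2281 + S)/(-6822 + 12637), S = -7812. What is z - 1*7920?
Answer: -46060331/5815 ≈ -7921.0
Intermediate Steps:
z = -5531/5815 (z = (2281 - 7812)/(-6822 + 12637) = -5531/5815 ≈ -0.95116)
z - 1*7920 = -5531/5815 - 1*7920 = -5531/5815 - 7920 = -46060331/5815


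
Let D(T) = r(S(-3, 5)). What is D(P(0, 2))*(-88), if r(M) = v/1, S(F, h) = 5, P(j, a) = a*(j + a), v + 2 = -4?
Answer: 528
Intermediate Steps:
v = -6 (v = -2 - 4 = -6)
P(j, a) = a*(a + j)
r(M) = -6 (r(M) = -6/1 = -6*1 = -6)
D(T) = -6
D(P(0, 2))*(-88) = -6*(-88) = 528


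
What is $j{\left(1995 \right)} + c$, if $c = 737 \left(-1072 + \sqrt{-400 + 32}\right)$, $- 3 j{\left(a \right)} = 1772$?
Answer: $- \frac{2371964}{3} + 2948 i \sqrt{23} \approx -7.9066 \cdot 10^{5} + 14138.0 i$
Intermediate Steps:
$j{\left(a \right)} = - \frac{1772}{3}$ ($j{\left(a \right)} = \left(- \frac{1}{3}\right) 1772 = - \frac{1772}{3}$)
$c = -790064 + 2948 i \sqrt{23}$ ($c = 737 \left(-1072 + \sqrt{-368}\right) = 737 \left(-1072 + 4 i \sqrt{23}\right) = -790064 + 2948 i \sqrt{23} \approx -7.9006 \cdot 10^{5} + 14138.0 i$)
$j{\left(1995 \right)} + c = - \frac{1772}{3} - \left(790064 - 2948 i \sqrt{23}\right) = - \frac{2371964}{3} + 2948 i \sqrt{23}$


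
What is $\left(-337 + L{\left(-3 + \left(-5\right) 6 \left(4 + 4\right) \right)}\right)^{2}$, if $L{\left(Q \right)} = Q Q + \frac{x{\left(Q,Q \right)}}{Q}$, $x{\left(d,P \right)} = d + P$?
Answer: $3447333796$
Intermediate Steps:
$x{\left(d,P \right)} = P + d$
$L{\left(Q \right)} = 2 + Q^{2}$ ($L{\left(Q \right)} = Q Q + \frac{Q + Q}{Q} = Q^{2} + \frac{2 Q}{Q} = Q^{2} + 2 = 2 + Q^{2}$)
$\left(-337 + L{\left(-3 + \left(-5\right) 6 \left(4 + 4\right) \right)}\right)^{2} = \left(-337 + \left(2 + \left(-3 + \left(-5\right) 6 \left(4 + 4\right)\right)^{2}\right)\right)^{2} = \left(-337 + \left(2 + \left(-3 - 240\right)^{2}\right)\right)^{2} = \left(-337 + \left(2 + \left(-243\right)^{2}\right)\right)^{2} = \left(-337 + \left(2 + 59049\right)\right)^{2} = \left(-337 + 59051\right)^{2} = 58714^{2} = 3447333796$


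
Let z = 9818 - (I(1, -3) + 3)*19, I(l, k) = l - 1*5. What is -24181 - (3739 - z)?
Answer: -18083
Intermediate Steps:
I(l, k) = -5 + l (I(l, k) = l - 5 = -5 + l)
z = 9837 (z = 9818 - ((-5 + 1) + 3)*19 = 9818 - (-4 + 3)*19 = 9818 - (-1)*19 = 9818 - 1*(-19) = 9818 + 19 = 9837)
-24181 - (3739 - z) = -24181 - (3739 - 1*9837) = -24181 - (3739 - 9837) = -24181 - 1*(-6098) = -24181 + 6098 = -18083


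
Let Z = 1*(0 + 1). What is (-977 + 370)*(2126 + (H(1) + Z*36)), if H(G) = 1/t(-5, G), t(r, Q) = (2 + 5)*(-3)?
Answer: -27558407/21 ≈ -1.3123e+6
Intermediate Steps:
t(r, Q) = -21 (t(r, Q) = 7*(-3) = -21)
H(G) = -1/21 (H(G) = 1/(-21) = -1/21)
Z = 1 (Z = 1*1 = 1)
(-977 + 370)*(2126 + (H(1) + Z*36)) = (-977 + 370)*(2126 + (-1/21 + 1*36)) = -607*(2126 + (-1/21 + 36)) = -607*(2126 + 755/21) = -607*45401/21 = -27558407/21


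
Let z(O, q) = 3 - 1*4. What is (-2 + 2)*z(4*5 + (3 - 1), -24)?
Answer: 0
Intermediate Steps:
z(O, q) = -1 (z(O, q) = 3 - 4 = -1)
(-2 + 2)*z(4*5 + (3 - 1), -24) = (-2 + 2)*(-1) = 0*(-1) = 0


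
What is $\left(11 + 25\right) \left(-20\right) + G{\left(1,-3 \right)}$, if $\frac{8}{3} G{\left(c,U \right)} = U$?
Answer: $- \frac{5769}{8} \approx -721.13$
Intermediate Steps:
$G{\left(c,U \right)} = \frac{3 U}{8}$
$\left(11 + 25\right) \left(-20\right) + G{\left(1,-3 \right)} = \left(11 + 25\right) \left(-20\right) + \frac{3}{8} \left(-3\right) = 36 \left(-20\right) - \frac{9}{8} = -720 - \frac{9}{8} = - \frac{5769}{8}$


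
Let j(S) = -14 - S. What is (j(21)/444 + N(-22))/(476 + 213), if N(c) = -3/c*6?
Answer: 3611/3365076 ≈ 0.0010731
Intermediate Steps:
N(c) = -18/c
(j(21)/444 + N(-22))/(476 + 213) = ((-14 - 1*21)/444 - 18/(-22))/(476 + 213) = ((-14 - 21)*(1/444) - 18*(-1/22))/689 = (-35*1/444 + 9/11)*(1/689) = (-35/444 + 9/11)*(1/689) = (3611/4884)*(1/689) = 3611/3365076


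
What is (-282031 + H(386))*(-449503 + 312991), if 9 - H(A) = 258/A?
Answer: 7430399352000/193 ≈ 3.8499e+10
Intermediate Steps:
H(A) = 9 - 258/A
(-282031 + H(386))*(-449503 + 312991) = (-282031 + (9 - 258/386))*(-449503 + 312991) = (-282031 + (9 - 258*1/386))*(-136512) = (-282031 + (9 - 129/193))*(-136512) = (-282031 + 1608/193)*(-136512) = -54430375/193*(-136512) = 7430399352000/193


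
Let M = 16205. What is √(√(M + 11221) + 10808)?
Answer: √(10808 + √27426) ≈ 104.76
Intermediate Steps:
√(√(M + 11221) + 10808) = √(√(16205 + 11221) + 10808) = √(√27426 + 10808) = √(10808 + √27426)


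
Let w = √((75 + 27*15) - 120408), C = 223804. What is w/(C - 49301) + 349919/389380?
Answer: 349919/389380 + 2*I*√29982/174503 ≈ 0.89866 + 0.0019845*I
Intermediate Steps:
w = 2*I*√29982 (w = √((75 + 405) - 120408) = √(480 - 120408) = √(-119928) = 2*I*√29982 ≈ 346.31*I)
w/(C - 49301) + 349919/389380 = (2*I*√29982)/(223804 - 49301) + 349919/389380 = (2*I*√29982)/174503 + 349919*(1/389380) = (2*I*√29982)*(1/174503) + 349919/389380 = 2*I*√29982/174503 + 349919/389380 = 349919/389380 + 2*I*√29982/174503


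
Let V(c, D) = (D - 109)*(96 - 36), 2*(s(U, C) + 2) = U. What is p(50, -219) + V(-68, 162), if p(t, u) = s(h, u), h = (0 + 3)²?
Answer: 6365/2 ≈ 3182.5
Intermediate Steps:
h = 9 (h = 3² = 9)
s(U, C) = -2 + U/2
p(t, u) = 5/2 (p(t, u) = -2 + (½)*9 = -2 + 9/2 = 5/2)
V(c, D) = -6540 + 60*D (V(c, D) = (-109 + D)*60 = -6540 + 60*D)
p(50, -219) + V(-68, 162) = 5/2 + (-6540 + 60*162) = 5/2 + (-6540 + 9720) = 5/2 + 3180 = 6365/2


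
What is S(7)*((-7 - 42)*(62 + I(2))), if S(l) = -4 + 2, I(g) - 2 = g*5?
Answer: 7252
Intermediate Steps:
I(g) = 2 + 5*g (I(g) = 2 + g*5 = 2 + 5*g)
S(l) = -2
S(7)*((-7 - 42)*(62 + I(2))) = -2*(-7 - 42)*(62 + (2 + 5*2)) = -(-98)*(62 + (2 + 10)) = -(-98)*(62 + 12) = -(-98)*74 = -2*(-3626) = 7252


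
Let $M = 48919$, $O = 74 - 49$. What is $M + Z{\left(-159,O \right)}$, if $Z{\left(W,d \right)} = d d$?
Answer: $49544$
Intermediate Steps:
$O = 25$ ($O = 74 - 49 = 25$)
$Z{\left(W,d \right)} = d^{2}$
$M + Z{\left(-159,O \right)} = 48919 + 25^{2} = 48919 + 625 = 49544$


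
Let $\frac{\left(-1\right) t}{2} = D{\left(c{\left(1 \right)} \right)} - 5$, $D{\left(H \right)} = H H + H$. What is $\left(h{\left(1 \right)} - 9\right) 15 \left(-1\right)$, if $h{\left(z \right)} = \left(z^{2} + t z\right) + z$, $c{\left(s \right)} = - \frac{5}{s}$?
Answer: $555$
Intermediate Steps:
$D{\left(H \right)} = H + H^{2}$ ($D{\left(H \right)} = H^{2} + H = H + H^{2}$)
$t = -30$ ($t = - 2 \left(- \frac{5}{1} \left(1 - \frac{5}{1}\right) - 5\right) = - 2 \left(\left(-5\right) 1 \left(1 - 5\right) - 5\right) = - 2 \left(- 5 \left(1 - 5\right) - 5\right) = - 2 \left(\left(-5\right) \left(-4\right) - 5\right) = - 2 \left(20 - 5\right) = \left(-2\right) 15 = -30$)
$h{\left(z \right)} = z^{2} - 29 z$ ($h{\left(z \right)} = \left(z^{2} - 30 z\right) + z = z^{2} - 29 z$)
$\left(h{\left(1 \right)} - 9\right) 15 \left(-1\right) = \left(1 \left(-29 + 1\right) - 9\right) 15 \left(-1\right) = \left(1 \left(-28\right) - 9\right) 15 \left(-1\right) = \left(-28 - 9\right) 15 \left(-1\right) = \left(-37\right) 15 \left(-1\right) = \left(-555\right) \left(-1\right) = 555$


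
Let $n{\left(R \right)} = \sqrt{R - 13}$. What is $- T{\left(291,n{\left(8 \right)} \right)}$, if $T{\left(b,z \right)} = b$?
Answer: $-291$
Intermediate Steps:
$n{\left(R \right)} = \sqrt{-13 + R}$
$- T{\left(291,n{\left(8 \right)} \right)} = \left(-1\right) 291 = -291$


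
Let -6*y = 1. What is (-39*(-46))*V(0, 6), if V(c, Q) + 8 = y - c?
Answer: -14651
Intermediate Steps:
y = -⅙ (y = -⅙*1 = -⅙ ≈ -0.16667)
V(c, Q) = -49/6 - c (V(c, Q) = -8 + (-⅙ - c) = -49/6 - c)
(-39*(-46))*V(0, 6) = (-39*(-46))*(-49/6 - 1*0) = 1794*(-49/6 + 0) = 1794*(-49/6) = -14651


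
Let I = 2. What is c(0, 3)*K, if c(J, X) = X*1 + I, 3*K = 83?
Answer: 415/3 ≈ 138.33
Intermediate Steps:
K = 83/3 (K = (⅓)*83 = 83/3 ≈ 27.667)
c(J, X) = 2 + X (c(J, X) = X*1 + 2 = X + 2 = 2 + X)
c(0, 3)*K = (2 + 3)*(83/3) = 5*(83/3) = 415/3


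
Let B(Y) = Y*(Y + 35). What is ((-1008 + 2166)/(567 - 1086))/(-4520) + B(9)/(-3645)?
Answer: -3424991/31669380 ≈ -0.10815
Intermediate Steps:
B(Y) = Y*(35 + Y)
((-1008 + 2166)/(567 - 1086))/(-4520) + B(9)/(-3645) = ((-1008 + 2166)/(567 - 1086))/(-4520) + (9*(35 + 9))/(-3645) = (1158/(-519))*(-1/4520) + (9*44)*(-1/3645) = (1158*(-1/519))*(-1/4520) + 396*(-1/3645) = -386/173*(-1/4520) - 44/405 = 193/390980 - 44/405 = -3424991/31669380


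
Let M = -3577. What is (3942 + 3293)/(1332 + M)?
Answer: -1447/449 ≈ -3.2227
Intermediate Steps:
(3942 + 3293)/(1332 + M) = (3942 + 3293)/(1332 - 3577) = 7235/(-2245) = 7235*(-1/2245) = -1447/449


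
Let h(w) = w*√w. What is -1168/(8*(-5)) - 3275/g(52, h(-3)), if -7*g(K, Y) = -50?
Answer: -4293/10 ≈ -429.30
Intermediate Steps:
h(w) = w^(3/2)
g(K, Y) = 50/7 (g(K, Y) = -⅐*(-50) = 50/7)
-1168/(8*(-5)) - 3275/g(52, h(-3)) = -1168/(8*(-5)) - 3275/50/7 = -1168/(-40) - 3275*7/50 = -1168*(-1/40) - 917/2 = 146/5 - 917/2 = -4293/10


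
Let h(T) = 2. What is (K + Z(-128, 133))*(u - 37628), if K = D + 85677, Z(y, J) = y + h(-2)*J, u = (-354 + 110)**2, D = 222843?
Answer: 6762079464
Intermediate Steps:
u = 59536 (u = (-244)**2 = 59536)
Z(y, J) = y + 2*J
K = 308520 (K = 222843 + 85677 = 308520)
(K + Z(-128, 133))*(u - 37628) = (308520 + (-128 + 2*133))*(59536 - 37628) = (308520 + (-128 + 266))*21908 = (308520 + 138)*21908 = 308658*21908 = 6762079464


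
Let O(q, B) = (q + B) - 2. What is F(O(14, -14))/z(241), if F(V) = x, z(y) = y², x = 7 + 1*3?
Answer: 10/58081 ≈ 0.00017217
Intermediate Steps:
x = 10 (x = 7 + 3 = 10)
O(q, B) = -2 + B + q (O(q, B) = (B + q) - 2 = -2 + B + q)
F(V) = 10
F(O(14, -14))/z(241) = 10/(241²) = 10/58081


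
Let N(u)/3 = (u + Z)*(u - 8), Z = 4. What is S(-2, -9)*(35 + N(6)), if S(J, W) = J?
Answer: 50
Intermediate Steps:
N(u) = 3*(-8 + u)*(4 + u) (N(u) = 3*((u + 4)*(u - 8)) = 3*((4 + u)*(-8 + u)) = 3*((-8 + u)*(4 + u)) = 3*(-8 + u)*(4 + u))
S(-2, -9)*(35 + N(6)) = -2*(35 + (-96 - 12*6 + 3*6²)) = -2*(35 + (-96 - 72 + 3*36)) = -2*(35 + (-96 - 72 + 108)) = -2*(35 - 60) = -2*(-25) = 50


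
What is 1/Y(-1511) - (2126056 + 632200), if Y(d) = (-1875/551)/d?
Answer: -5170897439/1875 ≈ -2.7578e+6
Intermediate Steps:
Y(d) = -1875/(551*d) (Y(d) = (-1875*1/551)/d = -1875/(551*d))
1/Y(-1511) - (2126056 + 632200) = 1/(-1875/551/(-1511)) - (2126056 + 632200) = 1/(-1875/551*(-1/1511)) - 1*2758256 = 1/(1875/832561) - 2758256 = 832561/1875 - 2758256 = -5170897439/1875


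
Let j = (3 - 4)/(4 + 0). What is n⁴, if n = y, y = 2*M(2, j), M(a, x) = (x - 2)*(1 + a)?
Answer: 531441/16 ≈ 33215.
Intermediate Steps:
j = -¼ (j = -1/4 = -1*¼ = -¼ ≈ -0.25000)
M(a, x) = (1 + a)*(-2 + x) (M(a, x) = (-2 + x)*(1 + a) = (1 + a)*(-2 + x))
y = -27/2 (y = 2*(-2 - ¼ - 2*2 + 2*(-¼)) = 2*(-2 - ¼ - 4 - ½) = 2*(-27/4) = -27/2 ≈ -13.500)
n = -27/2 ≈ -13.500
n⁴ = (-27/2)⁴ = 531441/16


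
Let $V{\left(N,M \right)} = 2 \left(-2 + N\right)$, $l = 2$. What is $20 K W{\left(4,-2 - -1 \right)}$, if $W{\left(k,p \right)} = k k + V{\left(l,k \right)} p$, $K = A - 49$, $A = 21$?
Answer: $-8960$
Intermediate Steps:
$K = -28$ ($K = 21 - 49 = -28$)
$V{\left(N,M \right)} = -4 + 2 N$
$W{\left(k,p \right)} = k^{2}$ ($W{\left(k,p \right)} = k k + \left(-4 + 2 \cdot 2\right) p = k^{2} + \left(-4 + 4\right) p = k^{2} + 0 p = k^{2} + 0 = k^{2}$)
$20 K W{\left(4,-2 - -1 \right)} = 20 \left(-28\right) 4^{2} = \left(-560\right) 16 = -8960$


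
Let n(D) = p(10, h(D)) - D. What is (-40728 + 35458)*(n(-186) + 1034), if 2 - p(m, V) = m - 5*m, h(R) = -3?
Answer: -6650740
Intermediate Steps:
p(m, V) = 2 + 4*m (p(m, V) = 2 - (m - 5*m) = 2 - (-4)*m = 2 + 4*m)
n(D) = 42 - D (n(D) = (2 + 4*10) - D = (2 + 40) - D = 42 - D)
(-40728 + 35458)*(n(-186) + 1034) = (-40728 + 35458)*((42 - 1*(-186)) + 1034) = -5270*((42 + 186) + 1034) = -5270*(228 + 1034) = -5270*1262 = -6650740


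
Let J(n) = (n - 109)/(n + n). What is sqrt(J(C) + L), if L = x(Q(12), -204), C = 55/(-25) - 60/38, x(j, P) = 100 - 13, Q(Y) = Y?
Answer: sqrt(13135810)/359 ≈ 10.096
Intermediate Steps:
x(j, P) = 87
C = -359/95 (C = 55*(-1/25) - 60*1/38 = -11/5 - 30/19 = -359/95 ≈ -3.7789)
J(n) = (-109 + n)/(2*n) (J(n) = (-109 + n)/((2*n)) = (-109 + n)*(1/(2*n)) = (-109 + n)/(2*n))
L = 87
sqrt(J(C) + L) = sqrt((-109 - 359/95)/(2*(-359/95)) + 87) = sqrt((1/2)*(-95/359)*(-10714/95) + 87) = sqrt(5357/359 + 87) = sqrt(36590/359) = sqrt(13135810)/359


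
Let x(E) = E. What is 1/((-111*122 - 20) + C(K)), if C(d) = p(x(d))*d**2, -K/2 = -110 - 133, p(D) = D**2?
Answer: 1/55788536854 ≈ 1.7925e-11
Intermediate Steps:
K = 486 (K = -2*(-110 - 133) = -2*(-243) = 486)
C(d) = d**4 (C(d) = d**2*d**2 = d**4)
1/((-111*122 - 20) + C(K)) = 1/((-111*122 - 20) + 486**4) = 1/((-13542 - 20) + 55788550416) = 1/(-13562 + 55788550416) = 1/55788536854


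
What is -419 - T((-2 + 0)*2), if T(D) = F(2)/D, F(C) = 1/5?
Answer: -8379/20 ≈ -418.95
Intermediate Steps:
F(C) = ⅕
T(D) = 1/(5*D)
-419 - T((-2 + 0)*2) = -419 - 1/(5*((-2 + 0)*2)) = -419 - 1/(5*((-2*2))) = -419 - 1/(5*(-4)) = -419 - (-1)/(5*4) = -419 - 1*(-1/20) = -419 + 1/20 = -8379/20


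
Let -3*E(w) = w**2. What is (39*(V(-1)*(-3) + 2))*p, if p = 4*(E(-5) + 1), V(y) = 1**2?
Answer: 1144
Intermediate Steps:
V(y) = 1
E(w) = -w**2/3
p = -88/3 (p = 4*(-1/3*(-5)**2 + 1) = 4*(-1/3*25 + 1) = 4*(-25/3 + 1) = 4*(-22/3) = -88/3 ≈ -29.333)
(39*(V(-1)*(-3) + 2))*p = (39*(1*(-3) + 2))*(-88/3) = (39*(-3 + 2))*(-88/3) = (39*(-1))*(-88/3) = -39*(-88/3) = 1144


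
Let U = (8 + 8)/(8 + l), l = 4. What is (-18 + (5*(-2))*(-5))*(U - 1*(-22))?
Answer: 2240/3 ≈ 746.67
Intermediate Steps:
U = 4/3 (U = (8 + 8)/(8 + 4) = 16/12 = 16*(1/12) = 4/3 ≈ 1.3333)
(-18 + (5*(-2))*(-5))*(U - 1*(-22)) = (-18 + (5*(-2))*(-5))*(4/3 - 1*(-22)) = (-18 - 10*(-5))*(4/3 + 22) = (-18 + 50)*(70/3) = 32*(70/3) = 2240/3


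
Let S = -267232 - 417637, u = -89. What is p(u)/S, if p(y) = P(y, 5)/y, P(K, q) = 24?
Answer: 24/60953341 ≈ 3.9374e-7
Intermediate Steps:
S = -684869
p(y) = 24/y
p(u)/S = (24/(-89))/(-684869) = (24*(-1/89))*(-1/684869) = -24/89*(-1/684869) = 24/60953341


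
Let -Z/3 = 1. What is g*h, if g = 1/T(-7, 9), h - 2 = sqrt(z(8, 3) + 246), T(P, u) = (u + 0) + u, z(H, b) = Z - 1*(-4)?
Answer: 1/9 + sqrt(247)/18 ≈ 0.98423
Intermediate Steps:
Z = -3 (Z = -3*1 = -3)
z(H, b) = 1 (z(H, b) = -3 - 1*(-4) = -3 + 4 = 1)
T(P, u) = 2*u (T(P, u) = u + u = 2*u)
h = 2 + sqrt(247) (h = 2 + sqrt(1 + 246) = 2 + sqrt(247) ≈ 17.716)
g = 1/18 (g = 1/(2*9) = 1/18 ≈ 0.055556)
g*h = (2 + sqrt(247))/18 = 1/9 + sqrt(247)/18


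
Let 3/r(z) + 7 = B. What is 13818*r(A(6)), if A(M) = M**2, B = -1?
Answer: -20727/4 ≈ -5181.8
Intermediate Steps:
r(z) = -3/8 (r(z) = 3/(-7 - 1) = 3/(-8) = 3*(-1/8) = -3/8)
13818*r(A(6)) = 13818*(-3/8) = -20727/4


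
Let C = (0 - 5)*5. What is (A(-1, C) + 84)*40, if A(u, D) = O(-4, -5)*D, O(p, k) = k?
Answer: 8360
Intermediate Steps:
C = -25 (C = -5*5 = -25)
A(u, D) = -5*D
(A(-1, C) + 84)*40 = (-5*(-25) + 84)*40 = (125 + 84)*40 = 209*40 = 8360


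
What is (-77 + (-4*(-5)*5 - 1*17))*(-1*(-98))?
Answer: 588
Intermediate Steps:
(-77 + (-4*(-5)*5 - 1*17))*(-1*(-98)) = (-77 + (20*5 - 17))*98 = (-77 + (100 - 17))*98 = (-77 + 83)*98 = 6*98 = 588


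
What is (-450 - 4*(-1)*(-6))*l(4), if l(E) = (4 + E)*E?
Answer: -15168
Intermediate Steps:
l(E) = E*(4 + E)
(-450 - 4*(-1)*(-6))*l(4) = (-450 - 4*(-1)*(-6))*(4*(4 + 4)) = (-450 + 4*(-6))*(4*8) = (-450 - 24)*32 = -474*32 = -15168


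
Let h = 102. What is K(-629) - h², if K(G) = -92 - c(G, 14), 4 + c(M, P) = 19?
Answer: -10511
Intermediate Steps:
c(M, P) = 15 (c(M, P) = -4 + 19 = 15)
K(G) = -107 (K(G) = -92 - 1*15 = -92 - 15 = -107)
K(-629) - h² = -107 - 1*102² = -107 - 1*10404 = -107 - 10404 = -10511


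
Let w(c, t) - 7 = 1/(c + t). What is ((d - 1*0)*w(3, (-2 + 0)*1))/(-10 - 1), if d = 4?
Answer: -32/11 ≈ -2.9091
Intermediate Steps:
w(c, t) = 7 + 1/(c + t)
((d - 1*0)*w(3, (-2 + 0)*1))/(-10 - 1) = ((4 - 1*0)*((1 + 7*3 + 7*((-2 + 0)*1))/(3 + (-2 + 0)*1)))/(-10 - 1) = ((4 + 0)*((1 + 21 + 7*(-2*1))/(3 - 2*1)))/(-11) = -4*(1 + 21 + 7*(-2))/(3 - 2)/11 = -4*(1 + 21 - 14)/1/11 = -4*1*8/11 = -4*8/11 = -1/11*32 = -32/11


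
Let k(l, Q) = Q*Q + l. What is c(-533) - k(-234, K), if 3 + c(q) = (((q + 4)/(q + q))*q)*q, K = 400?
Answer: -37581/2 ≈ -18791.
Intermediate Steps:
k(l, Q) = l + Q² (k(l, Q) = Q² + l = l + Q²)
c(q) = -3 + q*(2 + q/2) (c(q) = -3 + (((q + 4)/(q + q))*q)*q = -3 + (((4 + q)/((2*q)))*q)*q = -3 + (((4 + q)*(1/(2*q)))*q)*q = -3 + (((4 + q)/(2*q))*q)*q = -3 + (2 + q/2)*q = -3 + q*(2 + q/2))
c(-533) - k(-234, K) = (-3 + (½)*(-533)² + 2*(-533)) - (-234 + 400²) = (-3 + (½)*284089 - 1066) - (-234 + 160000) = (-3 + 284089/2 - 1066) - 1*159766 = 281951/2 - 159766 = -37581/2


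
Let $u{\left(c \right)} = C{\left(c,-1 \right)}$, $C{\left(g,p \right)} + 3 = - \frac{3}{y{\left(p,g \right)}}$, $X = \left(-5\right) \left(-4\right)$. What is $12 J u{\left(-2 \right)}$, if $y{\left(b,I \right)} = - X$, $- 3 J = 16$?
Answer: $\frac{912}{5} \approx 182.4$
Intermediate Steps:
$J = - \frac{16}{3}$ ($J = \left(- \frac{1}{3}\right) 16 = - \frac{16}{3} \approx -5.3333$)
$X = 20$
$y{\left(b,I \right)} = -20$ ($y{\left(b,I \right)} = \left(-1\right) 20 = -20$)
$C{\left(g,p \right)} = - \frac{57}{20}$ ($C{\left(g,p \right)} = -3 - \frac{3}{-20} = -3 - - \frac{3}{20} = -3 + \frac{3}{20} = - \frac{57}{20}$)
$u{\left(c \right)} = - \frac{57}{20}$
$12 J u{\left(-2 \right)} = 12 \left(- \frac{16}{3}\right) \left(- \frac{57}{20}\right) = \left(-64\right) \left(- \frac{57}{20}\right) = \frac{912}{5}$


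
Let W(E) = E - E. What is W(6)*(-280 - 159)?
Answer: 0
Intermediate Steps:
W(E) = 0
W(6)*(-280 - 159) = 0*(-280 - 159) = 0*(-439) = 0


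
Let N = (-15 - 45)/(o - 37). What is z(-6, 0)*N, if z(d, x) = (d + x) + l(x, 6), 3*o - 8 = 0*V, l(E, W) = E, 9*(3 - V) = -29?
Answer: -1080/103 ≈ -10.485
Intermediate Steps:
V = 56/9 (V = 3 - ⅑*(-29) = 3 + 29/9 = 56/9 ≈ 6.2222)
o = 8/3 (o = 8/3 + (0*(56/9))/3 = 8/3 + (⅓)*0 = 8/3 + 0 = 8/3 ≈ 2.6667)
z(d, x) = d + 2*x (z(d, x) = (d + x) + x = d + 2*x)
N = 180/103 (N = (-15 - 45)/(8/3 - 37) = -60/(-103/3) = -60*(-3/103) = 180/103 ≈ 1.7476)
z(-6, 0)*N = (-6 + 2*0)*(180/103) = (-6 + 0)*(180/103) = -6*180/103 = -1080/103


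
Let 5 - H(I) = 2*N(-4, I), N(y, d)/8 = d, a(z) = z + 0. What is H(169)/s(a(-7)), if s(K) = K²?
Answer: -2699/49 ≈ -55.082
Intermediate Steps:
a(z) = z
N(y, d) = 8*d
H(I) = 5 - 16*I (H(I) = 5 - 2*8*I = 5 - 16*I)
H(169)/s(a(-7)) = (5 - 16*169)/((-7)²) = (5 - 2704)/49 = -2699*1/49 = -2699/49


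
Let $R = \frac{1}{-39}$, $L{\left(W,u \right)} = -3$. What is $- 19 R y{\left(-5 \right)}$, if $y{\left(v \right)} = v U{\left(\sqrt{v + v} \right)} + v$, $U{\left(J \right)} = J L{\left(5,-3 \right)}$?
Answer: $- \frac{95}{39} + \frac{95 i \sqrt{10}}{13} \approx -2.4359 + 23.109 i$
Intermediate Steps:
$U{\left(J \right)} = - 3 J$ ($U{\left(J \right)} = J \left(-3\right) = - 3 J$)
$R = - \frac{1}{39} \approx -0.025641$
$y{\left(v \right)} = v - 3 \sqrt{2} v^{\frac{3}{2}}$ ($y{\left(v \right)} = v \left(- 3 \sqrt{v + v}\right) + v = v \left(- 3 \sqrt{2 v}\right) + v = v \left(- 3 \sqrt{2} \sqrt{v}\right) + v = - 3 \sqrt{2} v^{\frac{3}{2}} + v = v - 3 \sqrt{2} v^{\frac{3}{2}}$)
$- 19 R y{\left(-5 \right)} = \left(-19\right) \left(- \frac{1}{39}\right) \left(-5 - 3 \sqrt{2} \left(-5\right)^{\frac{3}{2}}\right) = \frac{19 \left(-5 - 3 \sqrt{2} \left(- 5 i \sqrt{5}\right)\right)}{39} = \frac{19 \left(-5 + 15 i \sqrt{10}\right)}{39} = - \frac{95}{39} + \frac{95 i \sqrt{10}}{13}$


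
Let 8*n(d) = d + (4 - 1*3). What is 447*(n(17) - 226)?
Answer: -400065/4 ≈ -1.0002e+5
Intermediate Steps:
n(d) = ⅛ + d/8 (n(d) = (d + (4 - 1*3))/8 = (d + (4 - 3))/8 = (d + 1)/8 = (1 + d)/8 = ⅛ + d/8)
447*(n(17) - 226) = 447*((⅛ + (⅛)*17) - 226) = 447*((⅛ + 17/8) - 226) = 447*(9/4 - 226) = 447*(-895/4) = -400065/4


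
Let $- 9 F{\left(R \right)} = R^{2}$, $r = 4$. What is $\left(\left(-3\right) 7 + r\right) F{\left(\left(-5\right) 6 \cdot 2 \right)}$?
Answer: $6800$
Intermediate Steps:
$F{\left(R \right)} = - \frac{R^{2}}{9}$
$\left(\left(-3\right) 7 + r\right) F{\left(\left(-5\right) 6 \cdot 2 \right)} = \left(\left(-3\right) 7 + 4\right) \left(- \frac{\left(\left(-5\right) 6 \cdot 2\right)^{2}}{9}\right) = \left(-21 + 4\right) \left(- \frac{\left(\left(-30\right) 2\right)^{2}}{9}\right) = - 17 \left(- \frac{\left(-60\right)^{2}}{9}\right) = - 17 \left(\left(- \frac{1}{9}\right) 3600\right) = \left(-17\right) \left(-400\right) = 6800$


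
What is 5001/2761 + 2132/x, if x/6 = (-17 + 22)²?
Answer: 3318301/207075 ≈ 16.025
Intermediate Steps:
x = 150 (x = 6*(-17 + 22)² = 6*5² = 6*25 = 150)
5001/2761 + 2132/x = 5001/2761 + 2132/150 = 5001*(1/2761) + 2132*(1/150) = 5001/2761 + 1066/75 = 3318301/207075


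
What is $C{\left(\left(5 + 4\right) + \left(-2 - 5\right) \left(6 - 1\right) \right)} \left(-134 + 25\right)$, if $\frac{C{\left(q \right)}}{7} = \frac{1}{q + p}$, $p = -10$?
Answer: $\frac{763}{36} \approx 21.194$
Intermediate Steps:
$C{\left(q \right)} = \frac{7}{-10 + q}$ ($C{\left(q \right)} = \frac{7}{q - 10} = \frac{7}{-10 + q}$)
$C{\left(\left(5 + 4\right) + \left(-2 - 5\right) \left(6 - 1\right) \right)} \left(-134 + 25\right) = \frac{7}{-10 + \left(\left(5 + 4\right) + \left(-2 - 5\right) \left(6 - 1\right)\right)} \left(-134 + 25\right) = \frac{7}{-10 + \left(9 - 35\right)} \left(-109\right) = \frac{7}{-10 - 26} \left(-109\right) = \frac{7}{-36} \left(-109\right) = 7 \left(- \frac{1}{36}\right) \left(-109\right) = \left(- \frac{7}{36}\right) \left(-109\right) = \frac{763}{36}$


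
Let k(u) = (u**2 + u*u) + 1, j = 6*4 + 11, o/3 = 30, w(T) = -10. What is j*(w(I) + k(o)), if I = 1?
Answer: 566685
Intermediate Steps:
o = 90 (o = 3*30 = 90)
j = 35 (j = 24 + 11 = 35)
k(u) = 1 + 2*u**2 (k(u) = (u**2 + u**2) + 1 = 2*u**2 + 1 = 1 + 2*u**2)
j*(w(I) + k(o)) = 35*(-10 + (1 + 2*90**2)) = 35*(-10 + (1 + 2*8100)) = 35*(-10 + (1 + 16200)) = 35*(-10 + 16201) = 35*16191 = 566685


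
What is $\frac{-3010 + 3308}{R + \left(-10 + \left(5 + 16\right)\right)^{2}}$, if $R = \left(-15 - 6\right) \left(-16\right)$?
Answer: $\frac{298}{457} \approx 0.65208$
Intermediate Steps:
$R = 336$ ($R = \left(-21\right) \left(-16\right) = 336$)
$\frac{-3010 + 3308}{R + \left(-10 + \left(5 + 16\right)\right)^{2}} = \frac{-3010 + 3308}{336 + \left(-10 + \left(5 + 16\right)\right)^{2}} = \frac{298}{336 + \left(-10 + 21\right)^{2}} = \frac{298}{336 + 11^{2}} = \frac{298}{336 + 121} = \frac{298}{457}$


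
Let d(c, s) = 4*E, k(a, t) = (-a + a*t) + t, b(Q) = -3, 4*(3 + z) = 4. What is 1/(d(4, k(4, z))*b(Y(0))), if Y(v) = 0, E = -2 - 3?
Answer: 1/60 ≈ 0.016667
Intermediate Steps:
z = -2 (z = -3 + (¼)*4 = -3 + 1 = -2)
E = -5
k(a, t) = t - a + a*t
d(c, s) = -20 (d(c, s) = 4*(-5) = -20)
1/(d(4, k(4, z))*b(Y(0))) = 1/(-20*(-3)) = 1/60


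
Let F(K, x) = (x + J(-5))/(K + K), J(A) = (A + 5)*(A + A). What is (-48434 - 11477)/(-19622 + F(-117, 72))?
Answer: 778843/255090 ≈ 3.0532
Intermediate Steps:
J(A) = 2*A*(5 + A) (J(A) = (5 + A)*(2*A) = 2*A*(5 + A))
F(K, x) = x/(2*K) (F(K, x) = (x + 2*(-5)*(5 - 5))/(K + K) = (x + 2*(-5)*0)/((2*K)) = (x + 0)*(1/(2*K)) = x*(1/(2*K)) = x/(2*K))
(-48434 - 11477)/(-19622 + F(-117, 72)) = (-48434 - 11477)/(-19622 + (½)*72/(-117)) = -59911/(-19622 + (½)*72*(-1/117)) = -59911/(-19622 - 4/13) = -59911/(-255090/13) = -59911*(-13/255090) = 778843/255090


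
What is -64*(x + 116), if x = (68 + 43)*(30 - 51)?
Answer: 141760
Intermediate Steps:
x = -2331 (x = 111*(-21) = -2331)
-64*(x + 116) = -64*(-2331 + 116) = -64*(-2215) = 141760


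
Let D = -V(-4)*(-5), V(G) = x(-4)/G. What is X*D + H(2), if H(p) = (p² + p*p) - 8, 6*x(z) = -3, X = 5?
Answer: 25/8 ≈ 3.1250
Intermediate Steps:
x(z) = -½ (x(z) = (⅙)*(-3) = -½)
V(G) = -1/(2*G)
H(p) = -8 + 2*p² (H(p) = (p² + p²) - 8 = 2*p² - 8 = -8 + 2*p²)
D = 5/8 (D = -(-1)/(2*(-4))*(-5) = -(-1)*(-1)/(2*4)*(-5) = -1*⅛*(-5) = -⅛*(-5) = 5/8 ≈ 0.62500)
X*D + H(2) = 5*(5/8) + (-8 + 2*2²) = 25/8 + (-8 + 2*4) = 25/8 + (-8 + 8) = 25/8 + 0 = 25/8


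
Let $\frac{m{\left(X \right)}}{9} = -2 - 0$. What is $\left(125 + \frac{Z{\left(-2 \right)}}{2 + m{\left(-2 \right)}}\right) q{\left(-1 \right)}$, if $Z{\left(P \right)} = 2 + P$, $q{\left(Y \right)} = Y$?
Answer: $-125$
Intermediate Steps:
$m{\left(X \right)} = -18$ ($m{\left(X \right)} = 9 \left(-2 - 0\right) = 9 \left(-2 + 0\right) = 9 \left(-2\right) = -18$)
$\left(125 + \frac{Z{\left(-2 \right)}}{2 + m{\left(-2 \right)}}\right) q{\left(-1 \right)} = \left(125 + \frac{2 - 2}{2 - 18}\right) \left(-1\right) = \left(125 + \frac{1}{-16} \cdot 0\right) \left(-1\right) = \left(125 - 0\right) \left(-1\right) = \left(125 + 0\right) \left(-1\right) = 125 \left(-1\right) = -125$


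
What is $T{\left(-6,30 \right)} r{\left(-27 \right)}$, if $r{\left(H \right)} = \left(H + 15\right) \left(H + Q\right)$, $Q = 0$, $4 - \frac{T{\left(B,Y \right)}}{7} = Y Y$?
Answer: $-2032128$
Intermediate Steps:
$T{\left(B,Y \right)} = 28 - 7 Y^{2}$ ($T{\left(B,Y \right)} = 28 - 7 Y Y = 28 - 7 Y^{2}$)
$r{\left(H \right)} = H \left(15 + H\right)$ ($r{\left(H \right)} = \left(H + 15\right) \left(H + 0\right) = \left(15 + H\right) H = H \left(15 + H\right)$)
$T{\left(-6,30 \right)} r{\left(-27 \right)} = \left(28 - 7 \cdot 30^{2}\right) \left(- 27 \left(15 - 27\right)\right) = \left(28 - 6300\right) \left(\left(-27\right) \left(-12\right)\right) = \left(28 - 6300\right) 324 = \left(-6272\right) 324 = -2032128$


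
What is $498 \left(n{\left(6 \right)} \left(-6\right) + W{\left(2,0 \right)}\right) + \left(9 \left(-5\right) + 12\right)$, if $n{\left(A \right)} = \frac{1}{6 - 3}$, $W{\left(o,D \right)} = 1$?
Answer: $-531$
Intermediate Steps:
$n{\left(A \right)} = \frac{1}{3}$
$498 \left(n{\left(6 \right)} \left(-6\right) + W{\left(2,0 \right)}\right) + \left(9 \left(-5\right) + 12\right) = 498 \left(\frac{1}{3} \left(-6\right) + 1\right) + \left(9 \left(-5\right) + 12\right) = 498 \left(-2 + 1\right) + \left(-45 + 12\right) = 498 \left(-1\right) - 33 = -498 - 33 = -531$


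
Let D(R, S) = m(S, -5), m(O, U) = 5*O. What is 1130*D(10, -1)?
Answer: -5650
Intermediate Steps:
D(R, S) = 5*S
1130*D(10, -1) = 1130*(5*(-1)) = 1130*(-5) = -5650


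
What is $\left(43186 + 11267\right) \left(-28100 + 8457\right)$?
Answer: $-1069620279$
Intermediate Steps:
$\left(43186 + 11267\right) \left(-28100 + 8457\right) = 54453 \left(-19643\right) = -1069620279$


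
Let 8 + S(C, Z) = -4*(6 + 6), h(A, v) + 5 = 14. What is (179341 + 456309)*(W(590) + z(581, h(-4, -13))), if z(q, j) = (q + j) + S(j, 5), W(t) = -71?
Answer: 294305950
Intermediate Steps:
h(A, v) = 9 (h(A, v) = -5 + 14 = 9)
S(C, Z) = -56 (S(C, Z) = -8 - 4*(6 + 6) = -8 - 4*12 = -8 - 48 = -56)
z(q, j) = -56 + j + q (z(q, j) = (q + j) - 56 = (j + q) - 56 = -56 + j + q)
(179341 + 456309)*(W(590) + z(581, h(-4, -13))) = (179341 + 456309)*(-71 + (-56 + 9 + 581)) = 635650*(-71 + 534) = 635650*463 = 294305950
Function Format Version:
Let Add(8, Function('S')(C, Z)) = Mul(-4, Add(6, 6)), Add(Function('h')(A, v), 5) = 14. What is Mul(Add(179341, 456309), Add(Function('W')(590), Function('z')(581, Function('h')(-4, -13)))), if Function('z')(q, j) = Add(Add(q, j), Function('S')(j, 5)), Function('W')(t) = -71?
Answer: 294305950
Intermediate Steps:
Function('h')(A, v) = 9 (Function('h')(A, v) = Add(-5, 14) = 9)
Function('S')(C, Z) = -56 (Function('S')(C, Z) = Add(-8, Mul(-4, Add(6, 6))) = Add(-8, Mul(-4, 12)) = Add(-8, -48) = -56)
Function('z')(q, j) = Add(-56, j, q) (Function('z')(q, j) = Add(Add(q, j), -56) = Add(Add(j, q), -56) = Add(-56, j, q))
Mul(Add(179341, 456309), Add(Function('W')(590), Function('z')(581, Function('h')(-4, -13)))) = Mul(Add(179341, 456309), Add(-71, Add(-56, 9, 581))) = Mul(635650, Add(-71, 534)) = Mul(635650, 463) = 294305950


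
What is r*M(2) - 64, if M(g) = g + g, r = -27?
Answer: -172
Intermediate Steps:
M(g) = 2*g
r*M(2) - 64 = -54*2 - 64 = -27*4 - 64 = -108 - 64 = -172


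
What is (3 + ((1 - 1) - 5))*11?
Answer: -22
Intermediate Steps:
(3 + ((1 - 1) - 5))*11 = (3 + (0 - 5))*11 = (3 - 5)*11 = -2*11 = -22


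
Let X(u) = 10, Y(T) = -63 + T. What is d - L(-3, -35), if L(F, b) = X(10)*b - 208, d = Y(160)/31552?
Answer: 17606113/31552 ≈ 558.00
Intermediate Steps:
d = 97/31552 (d = (-63 + 160)/31552 = 97*(1/31552) = 97/31552 ≈ 0.0030743)
L(F, b) = -208 + 10*b (L(F, b) = 10*b - 208 = -208 + 10*b)
d - L(-3, -35) = 97/31552 - (-208 + 10*(-35)) = 97/31552 - (-208 - 350) = 97/31552 - 1*(-558) = 97/31552 + 558 = 17606113/31552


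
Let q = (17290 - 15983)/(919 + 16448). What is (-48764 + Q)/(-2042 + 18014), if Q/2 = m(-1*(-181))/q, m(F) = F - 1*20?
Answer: -29071187/10437702 ≈ -2.7852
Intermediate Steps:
m(F) = -20 + F (m(F) = F - 20 = -20 + F)
q = 1307/17367 ≈ 0.075258
Q = 5592174/1307 (Q = 2*((-20 - 1*(-181))/(1307/17367)) = 2*((-20 + 181)*(17367/1307)) = 2*(161*(17367/1307)) = 2*(2796087/1307) = 5592174/1307 ≈ 4278.6)
(-48764 + Q)/(-2042 + 18014) = (-48764 + 5592174/1307)/(-2042 + 18014) = -58142374/1307/15972 = -58142374/1307*1/15972 = -29071187/10437702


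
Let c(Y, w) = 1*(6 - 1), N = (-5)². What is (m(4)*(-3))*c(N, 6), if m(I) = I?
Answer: -60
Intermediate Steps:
N = 25
c(Y, w) = 5 (c(Y, w) = 1*5 = 5)
(m(4)*(-3))*c(N, 6) = (4*(-3))*5 = -12*5 = -60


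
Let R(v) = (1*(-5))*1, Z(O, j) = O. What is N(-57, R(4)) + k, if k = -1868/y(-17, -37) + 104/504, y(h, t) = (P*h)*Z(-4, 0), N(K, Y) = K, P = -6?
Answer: -111845/2142 ≈ -52.215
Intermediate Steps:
R(v) = -5 (R(v) = -5*1 = -5)
y(h, t) = 24*h (y(h, t) = -6*h*(-4) = 24*h)
k = 10249/2142 (k = -1868/(24*(-17)) + 104/504 = -1868/(-408) + 104*(1/504) = -1868*(-1/408) + 13/63 = 467/102 + 13/63 = 10249/2142 ≈ 4.7848)
N(-57, R(4)) + k = -57 + 10249/2142 = -111845/2142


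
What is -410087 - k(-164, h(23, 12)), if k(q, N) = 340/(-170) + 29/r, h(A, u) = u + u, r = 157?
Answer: -64383374/157 ≈ -4.1009e+5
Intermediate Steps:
h(A, u) = 2*u
k(q, N) = -285/157 (k(q, N) = 340/(-170) + 29/157 = 340*(-1/170) + 29*(1/157) = -2 + 29/157 = -285/157)
-410087 - k(-164, h(23, 12)) = -410087 - 1*(-285/157) = -410087 + 285/157 = -64383374/157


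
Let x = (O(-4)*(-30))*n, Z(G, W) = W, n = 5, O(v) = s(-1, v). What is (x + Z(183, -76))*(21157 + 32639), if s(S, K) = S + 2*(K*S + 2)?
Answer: -92851896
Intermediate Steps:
s(S, K) = 4 + S + 2*K*S (s(S, K) = S + 2*(2 + K*S) = S + (4 + 2*K*S) = 4 + S + 2*K*S)
O(v) = 3 - 2*v (O(v) = 4 - 1 + 2*v*(-1) = 4 - 1 - 2*v = 3 - 2*v)
x = -1650 (x = ((3 - 2*(-4))*(-30))*5 = ((3 + 8)*(-30))*5 = (11*(-30))*5 = -330*5 = -1650)
(x + Z(183, -76))*(21157 + 32639) = (-1650 - 76)*(21157 + 32639) = -1726*53796 = -92851896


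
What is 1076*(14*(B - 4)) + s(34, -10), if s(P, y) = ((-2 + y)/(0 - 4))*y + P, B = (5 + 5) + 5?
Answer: 165708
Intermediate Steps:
B = 15 (B = 10 + 5 = 15)
s(P, y) = P + y*(1/2 - y/4) (s(P, y) = ((-2 + y)/(-4))*y + P = ((-2 + y)*(-1/4))*y + P = (1/2 - y/4)*y + P = y*(1/2 - y/4) + P = P + y*(1/2 - y/4))
1076*(14*(B - 4)) + s(34, -10) = 1076*(14*(15 - 4)) + (34 + (1/2)*(-10) - 1/4*(-10)**2) = 1076*(14*11) + (34 - 5 - 1/4*100) = 1076*154 + (34 - 5 - 25) = 165704 + 4 = 165708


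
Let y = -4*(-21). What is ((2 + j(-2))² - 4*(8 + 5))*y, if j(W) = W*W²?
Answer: -1344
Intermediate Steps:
j(W) = W³
y = 84
((2 + j(-2))² - 4*(8 + 5))*y = ((2 + (-2)³)² - 4*(8 + 5))*84 = ((2 - 8)² - 4*13)*84 = ((-6)² - 52)*84 = (36 - 52)*84 = -16*84 = -1344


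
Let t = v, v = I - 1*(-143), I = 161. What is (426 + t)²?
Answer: 532900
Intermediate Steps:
v = 304 (v = 161 - 1*(-143) = 161 + 143 = 304)
t = 304
(426 + t)² = (426 + 304)² = 730² = 532900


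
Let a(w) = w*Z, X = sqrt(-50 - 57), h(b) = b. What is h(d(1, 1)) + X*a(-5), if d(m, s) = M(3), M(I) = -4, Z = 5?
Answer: -4 - 25*I*sqrt(107) ≈ -4.0 - 258.6*I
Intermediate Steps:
d(m, s) = -4
X = I*sqrt(107) (X = sqrt(-107) = I*sqrt(107) ≈ 10.344*I)
a(w) = 5*w (a(w) = w*5 = 5*w)
h(d(1, 1)) + X*a(-5) = -4 + (I*sqrt(107))*(5*(-5)) = -4 + (I*sqrt(107))*(-25) = -4 - 25*I*sqrt(107)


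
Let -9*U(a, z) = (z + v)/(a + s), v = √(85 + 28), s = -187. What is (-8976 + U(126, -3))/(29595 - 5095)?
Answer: -1642609/4483500 + √113/13450500 ≈ -0.36637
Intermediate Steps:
v = √113 ≈ 10.630
U(a, z) = -(z + √113)/(9*(-187 + a)) (U(a, z) = -(z + √113)/(9*(a - 187)) = -(z + √113)/(9*(-187 + a)))
(-8976 + U(126, -3))/(29595 - 5095) = (-8976 + (-1*(-3) - √113)/(9*(-187 + 126)))/(29595 - 5095) = (-8976 + (⅑)*(3 - √113)/(-61))/24500 = (-8976 + (⅑)*(-1/61)*(3 - √113))*(1/24500) = (-8976 + (-1/183 + √113/549))*(1/24500) = (-1642609/183 + √113/549)*(1/24500) = -1642609/4483500 + √113/13450500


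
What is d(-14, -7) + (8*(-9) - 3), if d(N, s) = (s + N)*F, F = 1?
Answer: -96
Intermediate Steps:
d(N, s) = N + s (d(N, s) = (s + N)*1 = (N + s)*1 = N + s)
d(-14, -7) + (8*(-9) - 3) = (-14 - 7) + (8*(-9) - 3) = -21 + (-72 - 3) = -21 - 75 = -96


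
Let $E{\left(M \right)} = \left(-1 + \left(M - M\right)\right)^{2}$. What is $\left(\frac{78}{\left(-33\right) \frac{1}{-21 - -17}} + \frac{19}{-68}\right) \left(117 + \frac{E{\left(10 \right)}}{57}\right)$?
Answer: $\frac{22888105}{21318} \approx 1073.7$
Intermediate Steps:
$E{\left(M \right)} = 1$ ($E{\left(M \right)} = \left(-1 + 0\right)^{2} = \left(-1\right)^{2} = 1$)
$\left(\frac{78}{\left(-33\right) \frac{1}{-21 - -17}} + \frac{19}{-68}\right) \left(117 + \frac{E{\left(10 \right)}}{57}\right) = \left(\frac{78}{\left(-33\right) \frac{1}{-21 - -17}} + \frac{19}{-68}\right) \left(117 + 1 \cdot \frac{1}{57}\right) = \left(\frac{78}{\left(-33\right) \frac{1}{-21 + 17}} + 19 \left(- \frac{1}{68}\right)\right) \left(117 + 1 \cdot \frac{1}{57}\right) = \left(\frac{78}{\left(-33\right) \frac{1}{-4}} - \frac{19}{68}\right) \left(117 + \frac{1}{57}\right) = \left(\frac{78}{\left(-33\right) \left(- \frac{1}{4}\right)} - \frac{19}{68}\right) \frac{6670}{57} = \left(\frac{78}{\frac{33}{4}} - \frac{19}{68}\right) \frac{6670}{57} = \left(78 \cdot \frac{4}{33} - \frac{19}{68}\right) \frac{6670}{57} = \left(\frac{104}{11} - \frac{19}{68}\right) \frac{6670}{57} = \frac{6863}{748} \cdot \frac{6670}{57} = \frac{22888105}{21318}$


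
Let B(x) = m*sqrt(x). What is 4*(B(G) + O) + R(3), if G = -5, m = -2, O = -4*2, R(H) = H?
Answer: -29 - 8*I*sqrt(5) ≈ -29.0 - 17.889*I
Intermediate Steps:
O = -8
B(x) = -2*sqrt(x)
4*(B(G) + O) + R(3) = 4*(-2*I*sqrt(5) - 8) + 3 = 4*(-8 - 2*I*sqrt(5)) + 3 = (-32 - 8*I*sqrt(5)) + 3 = -29 - 8*I*sqrt(5)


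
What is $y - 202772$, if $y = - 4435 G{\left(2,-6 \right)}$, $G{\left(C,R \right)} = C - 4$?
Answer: $-193902$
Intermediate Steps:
$G{\left(C,R \right)} = -4 + C$ ($G{\left(C,R \right)} = C - 4 = -4 + C$)
$y = 8870$ ($y = - 4435 \left(-4 + 2\right) = \left(-4435\right) \left(-2\right) = 8870$)
$y - 202772 = 8870 - 202772 = -193902$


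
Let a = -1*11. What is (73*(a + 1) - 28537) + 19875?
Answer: -9392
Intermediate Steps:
a = -11
(73*(a + 1) - 28537) + 19875 = (73*(-11 + 1) - 28537) + 19875 = (73*(-10) - 28537) + 19875 = (-730 - 28537) + 19875 = -29267 + 19875 = -9392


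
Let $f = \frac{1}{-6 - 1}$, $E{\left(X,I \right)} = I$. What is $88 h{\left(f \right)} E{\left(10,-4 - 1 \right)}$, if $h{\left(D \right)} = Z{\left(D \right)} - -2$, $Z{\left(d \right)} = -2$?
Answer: $0$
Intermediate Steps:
$f = - \frac{1}{7}$ ($f = \frac{1}{-7} = - \frac{1}{7} \approx -0.14286$)
$h{\left(D \right)} = 0$ ($h{\left(D \right)} = -2 - -2 = -2 + 2 = 0$)
$88 h{\left(f \right)} E{\left(10,-4 - 1 \right)} = 88 \cdot 0 \left(-4 - 1\right) = 0 \left(-4 - 1\right) = 0 \left(-5\right) = 0$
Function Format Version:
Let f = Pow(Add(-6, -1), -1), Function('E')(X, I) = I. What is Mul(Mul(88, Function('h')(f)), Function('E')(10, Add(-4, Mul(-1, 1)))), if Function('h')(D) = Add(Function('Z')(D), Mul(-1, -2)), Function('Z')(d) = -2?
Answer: 0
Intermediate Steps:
f = Rational(-1, 7) (f = Pow(-7, -1) = Rational(-1, 7) ≈ -0.14286)
Function('h')(D) = 0 (Function('h')(D) = Add(-2, Mul(-1, -2)) = Add(-2, 2) = 0)
Mul(Mul(88, Function('h')(f)), Function('E')(10, Add(-4, Mul(-1, 1)))) = Mul(Mul(88, 0), Add(-4, Mul(-1, 1))) = Mul(0, Add(-4, -1)) = Mul(0, -5) = 0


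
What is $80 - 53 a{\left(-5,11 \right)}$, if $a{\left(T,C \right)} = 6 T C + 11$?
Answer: $16987$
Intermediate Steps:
$a{\left(T,C \right)} = 11 + 6 C T$ ($a{\left(T,C \right)} = 6 C T + 11 = 11 + 6 C T$)
$80 - 53 a{\left(-5,11 \right)} = 80 - 53 \left(11 + 6 \cdot 11 \left(-5\right)\right) = 80 - 53 \left(11 - 330\right) = 80 - -16907 = 80 + 16907 = 16987$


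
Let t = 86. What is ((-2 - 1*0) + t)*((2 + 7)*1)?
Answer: 756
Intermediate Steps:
((-2 - 1*0) + t)*((2 + 7)*1) = ((-2 - 1*0) + 86)*((2 + 7)*1) = ((-2 + 0) + 86)*(9*1) = (-2 + 86)*9 = 84*9 = 756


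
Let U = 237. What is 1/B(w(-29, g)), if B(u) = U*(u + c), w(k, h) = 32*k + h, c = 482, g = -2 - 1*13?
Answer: -1/109257 ≈ -9.1527e-6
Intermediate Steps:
g = -15 (g = -2 - 13 = -15)
w(k, h) = h + 32*k
B(u) = 114234 + 237*u (B(u) = 237*(u + 482) = 237*(482 + u) = 114234 + 237*u)
1/B(w(-29, g)) = 1/(114234 + 237*(-15 + 32*(-29))) = 1/(114234 + 237*(-15 - 928)) = 1/(114234 + 237*(-943)) = 1/(114234 - 223491) = 1/(-109257) = -1/109257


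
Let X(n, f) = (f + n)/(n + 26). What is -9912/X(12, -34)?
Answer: 188328/11 ≈ 17121.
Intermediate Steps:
X(n, f) = (f + n)/(26 + n)
-9912/X(12, -34) = -9912*(26 + 12)/(-34 + 12) = -9912/(-22/38) = -9912/((1/38)*(-22)) = -9912/(-11/19) = -9912*(-19/11) = 188328/11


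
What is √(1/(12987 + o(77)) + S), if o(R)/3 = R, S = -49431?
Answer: I*√8636363053626/13218 ≈ 222.33*I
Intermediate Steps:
o(R) = 3*R
√(1/(12987 + o(77)) + S) = √(1/(12987 + 3*77) - 49431) = √(1/(12987 + 231) - 49431) = √(1/13218 - 49431) = √(-653378957/13218) = I*√8636363053626/13218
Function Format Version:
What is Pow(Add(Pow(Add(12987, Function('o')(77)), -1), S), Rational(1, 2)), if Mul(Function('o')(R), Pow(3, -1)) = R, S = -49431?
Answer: Mul(Rational(1, 13218), I, Pow(8636363053626, Rational(1, 2))) ≈ Mul(222.33, I)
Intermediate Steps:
Function('o')(R) = Mul(3, R)
Pow(Add(Pow(Add(12987, Function('o')(77)), -1), S), Rational(1, 2)) = Pow(Add(Pow(Add(12987, Mul(3, 77)), -1), -49431), Rational(1, 2)) = Pow(Add(Pow(Add(12987, 231), -1), -49431), Rational(1, 2)) = Pow(Add(Pow(13218, -1), -49431), Rational(1, 2)) = Pow(Add(Rational(1, 13218), -49431), Rational(1, 2)) = Pow(Rational(-653378957, 13218), Rational(1, 2)) = Mul(Rational(1, 13218), I, Pow(8636363053626, Rational(1, 2)))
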